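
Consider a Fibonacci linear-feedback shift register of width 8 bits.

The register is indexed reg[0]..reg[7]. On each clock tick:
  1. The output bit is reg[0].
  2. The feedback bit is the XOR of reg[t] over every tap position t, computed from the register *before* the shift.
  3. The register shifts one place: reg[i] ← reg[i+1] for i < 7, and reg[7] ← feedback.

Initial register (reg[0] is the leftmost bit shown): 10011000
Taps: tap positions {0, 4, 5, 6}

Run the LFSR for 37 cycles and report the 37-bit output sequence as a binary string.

tick  register→output (feedback)
  0  10011000→1 (0)
  1  00110000→0 (0)
  2  01100000→0 (0)
  3  11000000→1 (1)
  4  10000001→1 (1)
  5  00000011→0 (1)
  6  00000111→0 (0)
  7  00001110→0 (1)
  8  00011101→0 (0)
  9  00111010→0 (0)
 10  01110100→0 (1)
 11  11101001→1 (0)
 12  11010010→1 (0)
 13  10100100→1 (0)
 14  01001000→0 (1)
 15  10010001→1 (1)
 16  00100011→0 (1)
 17  01000111→0 (0)
 18  10001110→1 (0)
 19  00011100→0 (0)
 20  00111000→0 (1)
 21  01110001→0 (0)
 22  11100010→1 (0)
 23  11000100→1 (0)
 24  10001000→1 (0)
 25  00010000→0 (0)
 26  00100000→0 (0)
 27  01000000→0 (0)
 28  10000000→1 (1)
 29  00000001→0 (0)
 30  00000010→0 (1)
 31  00000101→0 (1)
 32  00001011→0 (0)
 33  00010110→0 (0)
 34  00101100→0 (0)
 35  01011000→0 (1)
 36  10110001→1 (1)

1001100000011101001000111000100000001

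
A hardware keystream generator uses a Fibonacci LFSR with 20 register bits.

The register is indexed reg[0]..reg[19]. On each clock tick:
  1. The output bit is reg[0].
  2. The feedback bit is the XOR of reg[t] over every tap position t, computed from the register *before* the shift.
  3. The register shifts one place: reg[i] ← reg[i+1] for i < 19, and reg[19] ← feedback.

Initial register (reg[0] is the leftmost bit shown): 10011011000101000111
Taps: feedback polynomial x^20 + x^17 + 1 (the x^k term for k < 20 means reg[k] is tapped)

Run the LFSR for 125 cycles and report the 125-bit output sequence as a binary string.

step | reg (before) | out | fb
   0 | 10011011000101000111 | 1 | 0
   1 | 00110110001010001110 | 0 | 1
   2 | 01101100010100011101 | 0 | 1
   3 | 11011000101000111011 | 1 | 1
   4 | 10110001010001110111 | 1 | 0
   5 | 01100010100011101110 | 0 | 1
   6 | 11000101000111011101 | 1 | 0
   7 | 10001010001110111010 | 1 | 1
   8 | 00010100011101110101 | 0 | 1
   9 | 00101000111011101011 | 0 | 0
  10 | 01010001110111010110 | 0 | 1
  11 | 10100011101110101101 | 1 | 0
  12 | 01000111011101011010 | 0 | 0
  13 | 10001110111010110100 | 1 | 0
  14 | 00011101110101101000 | 0 | 0
  15 | 00111011101011010000 | 0 | 0
  16 | 01110111010110100000 | 0 | 0
  17 | 11101110101101000000 | 1 | 1
  18 | 11011101011010000001 | 1 | 1
  19 | 10111010110100000011 | 1 | 1
  20 | 01110101101000000111 | 0 | 1
  21 | 11101011010000001111 | 1 | 0
  22 | 11010110100000011110 | 1 | 0
  23 | 10101101000000111100 | 1 | 0
  24 | 01011010000001111000 | 0 | 0
  25 | 10110100000011110000 | 1 | 1
  26 | 01101000000111100001 | 0 | 0
  27 | 11010000001111000010 | 1 | 1
  28 | 10100000011110000101 | 1 | 0
  29 | 01000000111100001010 | 0 | 0
  30 | 10000001111000010100 | 1 | 0
  31 | 00000011110000101000 | 0 | 0
  32 | 00000111100001010000 | 0 | 0
  33 | 00001111000010100000 | 0 | 0
  34 | 00011110000101000000 | 0 | 0
  35 | 00111100001010000000 | 0 | 0
  36 | 01111000010100000000 | 0 | 0
  37 | 11110000101000000000 | 1 | 1
  38 | 11100001010000000001 | 1 | 1
  39 | 11000010100000000011 | 1 | 1
  40 | 10000101000000000111 | 1 | 0
  41 | 00001010000000001110 | 0 | 1
  42 | 00010100000000011101 | 0 | 1
  43 | 00101000000000111011 | 0 | 0
  44 | 01010000000001110110 | 0 | 1
  45 | 10100000000011101101 | 1 | 0
  46 | 01000000000111011010 | 0 | 0
  47 | 10000000001110110100 | 1 | 0
  48 | 00000000011101101000 | 0 | 0
  49 | 00000000111011010000 | 0 | 0
  50 | 00000001110110100000 | 0 | 0
  51 | 00000011101101000000 | 0 | 0
  52 | 00000111011010000000 | 0 | 0
  53 | 00001110110100000000 | 0 | 0
  54 | 00011101101000000000 | 0 | 0
  55 | 00111011010000000000 | 0 | 0
  56 | 01110110100000000000 | 0 | 0
  57 | 11101101000000000000 | 1 | 1
  58 | 11011010000000000001 | 1 | 1
  59 | 10110100000000000011 | 1 | 1
  60 | 01101000000000000111 | 0 | 1
  61 | 11010000000000001111 | 1 | 0
  62 | 10100000000000011110 | 1 | 0
  63 | 01000000000000111100 | 0 | 1
  64 | 10000000000001111001 | 1 | 1
  65 | 00000000000011110011 | 0 | 0
  66 | 00000000000111100110 | 0 | 1
  67 | 00000000001111001101 | 0 | 1
  68 | 00000000011110011011 | 0 | 0
  69 | 00000000111100110110 | 0 | 1
  70 | 00000001111001101101 | 0 | 1
  71 | 00000011110011011011 | 0 | 0
  72 | 00000111100110110110 | 0 | 1
  73 | 00001111001101101101 | 0 | 1
  74 | 00011110011011011011 | 0 | 0
  75 | 00111100110110110110 | 0 | 1
  76 | 01111001101101101101 | 0 | 1
  77 | 11110011011011011011 | 1 | 1
  78 | 11100110110110110111 | 1 | 0
  79 | 11001101101101101110 | 1 | 0
  80 | 10011011011011011100 | 1 | 0
  81 | 00110110110110111000 | 0 | 0
  82 | 01101101101101110000 | 0 | 0
  83 | 11011011011011100000 | 1 | 1
  84 | 10110110110111000001 | 1 | 1
  85 | 01101101101110000011 | 0 | 0
  86 | 11011011011100000110 | 1 | 0
  87 | 10110110111000001100 | 1 | 0
  88 | 01101101110000011000 | 0 | 0
  89 | 11011011100000110000 | 1 | 1
  90 | 10110111000001100001 | 1 | 1
  91 | 01101110000011000011 | 0 | 0
  92 | 11011100000110000110 | 1 | 0
  93 | 10111000001100001100 | 1 | 0
  94 | 01110000011000011000 | 0 | 0
  95 | 11100000110000110000 | 1 | 1
  96 | 11000001100001100001 | 1 | 1
  97 | 10000011000011000011 | 1 | 1
  98 | 00000110000110000111 | 0 | 1
  99 | 00001100001100001111 | 0 | 1
 100 | 00011000011000011111 | 0 | 1
 101 | 00110000110000111111 | 0 | 1
 102 | 01100001100001111111 | 0 | 1
 103 | 11000011000011111111 | 1 | 0
 104 | 10000110000111111110 | 1 | 0
 105 | 00001100001111111100 | 0 | 1
 106 | 00011000011111111001 | 0 | 0
 107 | 00110000111111110010 | 0 | 0
 108 | 01100001111111100100 | 0 | 1
 109 | 11000011111111001001 | 1 | 1
 110 | 10000111111110010011 | 1 | 1
 111 | 00001111111100100111 | 0 | 1
 112 | 00011111111001001111 | 0 | 1
 113 | 00111111110010011111 | 0 | 1
 114 | 01111111100100111111 | 0 | 1
 115 | 11111111001001111111 | 1 | 0
 116 | 11111110010011111110 | 1 | 0
 117 | 11111100100111111100 | 1 | 0
 118 | 11111001001111111000 | 1 | 1
 119 | 11110010011111110001 | 1 | 1
 120 | 11100100111111100011 | 1 | 1
 121 | 11001001111111000111 | 1 | 0
 122 | 10010011111110001110 | 1 | 0
 123 | 00100111111100011100 | 0 | 1
 124 | 01001111111000111001 | 0 | 0

10011011000101000111011101011010000001111000010100000000011101101000000000000111100110110110110111000001100001100001111111100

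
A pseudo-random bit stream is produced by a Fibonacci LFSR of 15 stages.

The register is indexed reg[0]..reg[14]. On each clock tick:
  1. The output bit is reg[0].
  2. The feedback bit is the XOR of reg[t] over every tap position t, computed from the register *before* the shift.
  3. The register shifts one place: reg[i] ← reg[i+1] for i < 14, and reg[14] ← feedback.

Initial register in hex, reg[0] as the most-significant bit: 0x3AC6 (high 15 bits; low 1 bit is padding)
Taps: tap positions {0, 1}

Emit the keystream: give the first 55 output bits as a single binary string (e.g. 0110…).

0011101011000110100111101001011101000111011100111001001

k : reg_k → out_k, fb_k
0: 001110101100011 → 0, fb=0
1: 011101011000110 → 0, fb=1
2: 111010110001101 → 1, fb=0
3: 110101100011010 → 1, fb=0
4: 101011000110100 → 1, fb=1
5: 010110001101001 → 0, fb=1
6: 101100011010011 → 1, fb=1
7: 011000110100111 → 0, fb=1
8: 110001101001111 → 1, fb=0
9: 100011010011110 → 1, fb=1
10: 000110100111101 → 0, fb=0
11: 001101001111010 → 0, fb=0
12: 011010011110100 → 0, fb=1
13: 110100111101001 → 1, fb=0
14: 101001111010010 → 1, fb=1
15: 010011110100101 → 0, fb=1
16: 100111101001011 → 1, fb=1
17: 001111010010111 → 0, fb=0
18: 011110100101110 → 0, fb=1
19: 111101001011101 → 1, fb=0
20: 111010010111010 → 1, fb=0
21: 110100101110100 → 1, fb=0
22: 101001011101000 → 1, fb=1
23: 010010111010001 → 0, fb=1
24: 100101110100011 → 1, fb=1
25: 001011101000111 → 0, fb=0
26: 010111010001110 → 0, fb=1
27: 101110100011101 → 1, fb=1
28: 011101000111011 → 0, fb=1
29: 111010001110111 → 1, fb=0
30: 110100011101110 → 1, fb=0
31: 101000111011100 → 1, fb=1
32: 010001110111001 → 0, fb=1
33: 100011101110011 → 1, fb=1
34: 000111011100111 → 0, fb=0
35: 001110111001110 → 0, fb=0
36: 011101110011100 → 0, fb=1
37: 111011100111001 → 1, fb=0
38: 110111001110010 → 1, fb=0
39: 101110011100100 → 1, fb=1
40: 011100111001001 → 0, fb=1
41: 111001110010011 → 1, fb=0
42: 110011100100110 → 1, fb=0
43: 100111001001100 → 1, fb=1
44: 001110010011001 → 0, fb=0
45: 011100100110010 → 0, fb=1
46: 111001001100101 → 1, fb=0
47: 110010011001010 → 1, fb=0
48: 100100110010100 → 1, fb=1
49: 001001100101001 → 0, fb=0
50: 010011001010010 → 0, fb=1
51: 100110010100101 → 1, fb=1
52: 001100101001011 → 0, fb=0
53: 011001010010110 → 0, fb=1
54: 110010100101101 → 1, fb=0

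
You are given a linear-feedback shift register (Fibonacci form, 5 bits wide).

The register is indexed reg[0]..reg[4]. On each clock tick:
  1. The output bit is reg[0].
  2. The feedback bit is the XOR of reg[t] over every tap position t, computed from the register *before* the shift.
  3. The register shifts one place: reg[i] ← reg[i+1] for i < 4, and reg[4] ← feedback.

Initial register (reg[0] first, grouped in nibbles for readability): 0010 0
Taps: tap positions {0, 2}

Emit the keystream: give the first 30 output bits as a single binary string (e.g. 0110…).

001001011001111100011011101010

k : reg_k → out_k, fb_k
0: 00100 → 0, fb=1
1: 01001 → 0, fb=0
2: 10010 → 1, fb=1
3: 00101 → 0, fb=1
4: 01011 → 0, fb=0
5: 10110 → 1, fb=0
6: 01100 → 0, fb=1
7: 11001 → 1, fb=1
8: 10011 → 1, fb=1
9: 00111 → 0, fb=1
10: 01111 → 0, fb=1
11: 11111 → 1, fb=0
12: 11110 → 1, fb=0
13: 11100 → 1, fb=0
14: 11000 → 1, fb=1
15: 10001 → 1, fb=1
16: 00011 → 0, fb=0
17: 00110 → 0, fb=1
18: 01101 → 0, fb=1
19: 11011 → 1, fb=1
20: 10111 → 1, fb=0
21: 01110 → 0, fb=1
22: 11101 → 1, fb=0
23: 11010 → 1, fb=1
24: 10101 → 1, fb=0
25: 01010 → 0, fb=0
26: 10100 → 1, fb=0
27: 01000 → 0, fb=0
28: 10000 → 1, fb=1
29: 00001 → 0, fb=0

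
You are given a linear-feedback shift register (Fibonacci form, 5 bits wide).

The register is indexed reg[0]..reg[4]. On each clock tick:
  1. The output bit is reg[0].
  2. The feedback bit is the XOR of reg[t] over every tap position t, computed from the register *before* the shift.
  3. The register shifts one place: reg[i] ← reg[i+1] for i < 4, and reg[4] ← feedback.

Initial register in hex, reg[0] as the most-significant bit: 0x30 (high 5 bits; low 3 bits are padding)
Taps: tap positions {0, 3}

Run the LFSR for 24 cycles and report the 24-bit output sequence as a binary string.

001101001000010101110110

tick  register→output (feedback)
  0  00110→0 (1)
  1  01101→0 (0)
  2  11010→1 (0)
  3  10100→1 (1)
  4  01001→0 (0)
  5  10010→1 (0)
  6  00100→0 (0)
  7  01000→0 (0)
  8  10000→1 (1)
  9  00001→0 (0)
 10  00010→0 (1)
 11  00101→0 (0)
 12  01010→0 (1)
 13  10101→1 (1)
 14  01011→0 (1)
 15  10111→1 (0)
 16  01110→0 (1)
 17  11101→1 (1)
 18  11011→1 (0)
 19  10110→1 (0)
 20  01100→0 (0)
 21  11000→1 (1)
 22  10001→1 (1)
 23  00011→0 (1)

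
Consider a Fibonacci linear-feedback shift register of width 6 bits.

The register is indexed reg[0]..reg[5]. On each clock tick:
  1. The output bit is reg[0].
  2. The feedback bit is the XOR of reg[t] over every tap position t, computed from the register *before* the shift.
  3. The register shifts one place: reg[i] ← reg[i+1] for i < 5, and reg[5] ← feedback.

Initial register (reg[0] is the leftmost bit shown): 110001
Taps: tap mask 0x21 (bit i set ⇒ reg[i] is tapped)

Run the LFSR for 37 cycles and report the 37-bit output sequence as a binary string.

tick  register→output (feedback)
  0  110001→1 (0)
  1  100010→1 (1)
  2  000101→0 (1)
  3  001011→0 (1)
  4  010111→0 (1)
  5  101111→1 (0)
  6  011110→0 (0)
  7  111100→1 (1)
  8  111001→1 (0)
  9  110010→1 (1)
 10  100101→1 (0)
 11  001010→0 (0)
 12  010100→0 (0)
 13  101000→1 (1)
 14  010001→0 (1)
 15  100011→1 (0)
 16  000110→0 (0)
 17  001100→0 (0)
 18  011000→0 (0)
 19  110000→1 (1)
 20  100001→1 (0)
 21  000010→0 (0)
 22  000100→0 (0)
 23  001000→0 (0)
 24  010000→0 (0)
 25  100000→1 (1)
 26  000001→0 (1)
 27  000011→0 (1)
 28  000111→0 (1)
 29  001111→0 (1)
 30  011111→0 (1)
 31  111111→1 (0)
 32  111110→1 (1)
 33  111101→1 (0)
 34  111010→1 (1)
 35  110101→1 (0)
 36  101010→1 (1)

1100010111100101000110000100000111111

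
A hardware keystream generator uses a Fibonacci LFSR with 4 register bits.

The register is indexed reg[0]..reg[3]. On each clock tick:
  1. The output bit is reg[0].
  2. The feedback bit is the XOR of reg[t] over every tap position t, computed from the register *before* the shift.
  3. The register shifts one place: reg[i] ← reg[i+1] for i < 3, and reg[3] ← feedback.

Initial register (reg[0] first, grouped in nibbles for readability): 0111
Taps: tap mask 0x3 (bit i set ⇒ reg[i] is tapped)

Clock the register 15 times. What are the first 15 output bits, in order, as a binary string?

k : reg_k → out_k, fb_k
0: 0111 → 0, fb=1
1: 1111 → 1, fb=0
2: 1110 → 1, fb=0
3: 1100 → 1, fb=0
4: 1000 → 1, fb=1
5: 0001 → 0, fb=0
6: 0010 → 0, fb=0
7: 0100 → 0, fb=1
8: 1001 → 1, fb=1
9: 0011 → 0, fb=0
10: 0110 → 0, fb=1
11: 1101 → 1, fb=0
12: 1010 → 1, fb=1
13: 0101 → 0, fb=1
14: 1011 → 1, fb=1

011110001001101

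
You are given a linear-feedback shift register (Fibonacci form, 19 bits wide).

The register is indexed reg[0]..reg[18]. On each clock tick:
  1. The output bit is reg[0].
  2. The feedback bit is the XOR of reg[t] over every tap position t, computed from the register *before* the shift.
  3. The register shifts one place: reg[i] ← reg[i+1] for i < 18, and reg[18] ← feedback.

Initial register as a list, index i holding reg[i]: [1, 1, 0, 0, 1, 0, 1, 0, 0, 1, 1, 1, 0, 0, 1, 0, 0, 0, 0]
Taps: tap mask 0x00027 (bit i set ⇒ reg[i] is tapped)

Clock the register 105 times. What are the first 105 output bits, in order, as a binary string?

k : reg_k → out_k, fb_k
0: 1100101001110010000 → 1, fb=0
1: 1001010011100100000 → 1, fb=0
2: 0010100111001000000 → 0, fb=1
3: 0101001110010000001 → 0, fb=1
4: 1010011100100000011 → 1, fb=1
5: 0100111001000000111 → 0, fb=0
6: 1001110010000001110 → 1, fb=0
7: 0011100100000011100 → 0, fb=1
8: 0111001000000111001 → 0, fb=0
9: 1110010000001110010 → 1, fb=0
10: 1100100000011100100 → 1, fb=0
11: 1001000000111001000 → 1, fb=1
12: 0010000001110010001 → 0, fb=1
13: 0100000011100100011 → 0, fb=1
14: 1000000111001000111 → 1, fb=1
15: 0000001110010001111 → 0, fb=0
16: 0000011100100011110 → 0, fb=1
17: 0000111001000111101 → 0, fb=1
18: 0001110010001111011 → 0, fb=1
19: 0011100100011110111 → 0, fb=1
20: 0111001000111101111 → 0, fb=0
21: 1110010001111011110 → 1, fb=0
22: 1100100011110111100 → 1, fb=0
23: 1001000111101111000 → 1, fb=1
24: 0010001111011110001 → 0, fb=1
25: 0100011110111100011 → 0, fb=0
26: 1000111101111000110 → 1, fb=0
27: 0001111011110001100 → 0, fb=1
28: 0011110111100011001 → 0, fb=0
29: 0111101111000110010 → 0, fb=0
30: 1111011110001100100 → 1, fb=0
31: 1110111100011001000 → 1, fb=0
32: 1101111000110010000 → 1, fb=1
33: 1011110001100100001 → 1, fb=1
34: 0111100011001000011 → 0, fb=0
35: 1111000110010000110 → 1, fb=1
36: 1110001100100001101 → 1, fb=1
37: 1100011001000011011 → 1, fb=1
38: 1000110010000110111 → 1, fb=0
39: 0001100100001101110 → 0, fb=0
40: 0011001000011011100 → 0, fb=1
41: 0110010000110111001 → 0, fb=1
42: 1100100001101110011 → 1, fb=0
43: 1001000011011100110 → 1, fb=1
44: 0010000110111001101 → 0, fb=1
45: 0100001101110011011 → 0, fb=1
46: 1000011011100110111 → 1, fb=0
47: 0000110111001101110 → 0, fb=1
48: 0001101110011011101 → 0, fb=0
49: 0011011100110111010 → 0, fb=0
50: 0110111001101110100 → 0, fb=1
51: 1101110011011101001 → 1, fb=1
52: 1011100110111010011 → 1, fb=0
53: 0111001101110100110 → 0, fb=0
54: 1110011011101001100 → 1, fb=0
55: 1100110111010011000 → 1, fb=1
56: 1001101110100110001 → 1, fb=1
57: 0011011101001100011 → 0, fb=0
58: 0110111010011000110 → 0, fb=1
59: 1101110100110001101 → 1, fb=1
60: 1011101001100011011 → 1, fb=0
61: 0111010011000110110 → 0, fb=1
62: 1110100110001101101 → 1, fb=1
63: 1101001100011011011 → 1, fb=0
64: 1010011000110110110 → 1, fb=1
65: 0100110001101101101 → 0, fb=0
66: 1001100011011011010 → 1, fb=1
67: 0011000110110110101 → 0, fb=1
68: 0110001101101101011 → 0, fb=0
69: 1100011011011010110 → 1, fb=1
70: 1000110110110101101 → 1, fb=0
71: 0001101101101011010 → 0, fb=0
72: 0011011011010110100 → 0, fb=0
73: 0110110110101101000 → 0, fb=1
74: 1101101101011010001 → 1, fb=0
75: 1011011010110100010 → 1, fb=1
76: 0110110101101000101 → 0, fb=1
77: 1101101011010001011 → 1, fb=0
78: 1011010110100010110 → 1, fb=1
79: 0110101101000101101 → 0, fb=0
80: 1101011010001011010 → 1, fb=1
81: 1010110100010110101 → 1, fb=1
82: 0101101000101101011 → 0, fb=1
83: 1011010001011010111 → 1, fb=1
84: 0110100010110101111 → 0, fb=0
85: 1101000101101011110 → 1, fb=0
86: 1010001011010111100 → 1, fb=0
87: 0100010110101111000 → 0, fb=0
88: 1000101101011110000 → 1, fb=1
89: 0001011010111100001 → 0, fb=1
90: 0010110101111000011 → 0, fb=0
91: 0101101011110000110 → 0, fb=1
92: 1011010111100001101 → 1, fb=1
93: 0110101111000011011 → 0, fb=0
94: 1101011110000110110 → 1, fb=1
95: 1010111100001101101 → 1, fb=1
96: 0101111000011011011 → 0, fb=0
97: 1011110000110110110 → 1, fb=1
98: 0111100001101101101 → 0, fb=0
99: 1111000011011011010 → 1, fb=1
100: 1110000110110110101 → 1, fb=1
101: 1100001101101101011 → 1, fb=0
102: 1000011011011010110 → 1, fb=0
103: 0000110110110101100 → 0, fb=1
104: 0001101101101011001 → 0, fb=0

110010100111001000000111001000111101111000110010000110111001101110100110001101101101011010001011010111100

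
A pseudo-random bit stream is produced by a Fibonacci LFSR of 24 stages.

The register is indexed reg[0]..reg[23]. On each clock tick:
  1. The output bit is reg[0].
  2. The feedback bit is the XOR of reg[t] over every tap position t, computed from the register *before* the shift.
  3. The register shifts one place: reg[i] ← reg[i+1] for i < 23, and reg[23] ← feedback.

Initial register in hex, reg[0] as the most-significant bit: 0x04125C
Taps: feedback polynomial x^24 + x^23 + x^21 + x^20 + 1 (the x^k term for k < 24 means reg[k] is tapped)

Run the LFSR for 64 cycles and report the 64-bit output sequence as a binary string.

k : reg_k → out_k, fb_k
0: 000001000001001001011100 → 0, fb=0
1: 000010000010010010111000 → 0, fb=1
2: 000100000100100101110001 → 0, fb=1
3: 001000001001001011100011 → 0, fb=1
4: 010000010010010111000111 → 0, fb=0
5: 100000100100101110001110 → 1, fb=1
6: 000001001001011100011101 → 0, fb=1
7: 000010010010111000111011 → 0, fb=0
8: 000100100101110001110110 → 0, fb=1
9: 001001001011100011101101 → 0, fb=1
10: 010010010111000111011011 → 0, fb=0
11: 100100101110001110110110 → 1, fb=0
12: 001001011100011101101100 → 0, fb=0
13: 010010111000111011011000 → 0, fb=1
14: 100101110001110110110001 → 1, fb=0
15: 001011100011101101100010 → 0, fb=0
16: 010111000111011011000100 → 0, fb=1
17: 101110001110110110001001 → 1, fb=1
18: 011100011101101100010011 → 0, fb=1
19: 111000111011011000100111 → 1, fb=1
20: 110001110110110001001111 → 1, fb=0
21: 100011101101100010011110 → 1, fb=1
22: 000111011011000100111101 → 0, fb=1
23: 001110110110001001111011 → 0, fb=0
24: 011101101100010011110110 → 0, fb=1
25: 111011011000100111101101 → 1, fb=0
26: 110110110001001111011010 → 1, fb=0
27: 101101100010011110110100 → 1, fb=0
28: 011011000100111101101000 → 0, fb=1
29: 110110001001111011010001 → 1, fb=0
30: 101100010011110110100010 → 1, fb=1
31: 011000100111101101000101 → 0, fb=0
32: 110001001111011010001010 → 1, fb=0
33: 100010011110110100010100 → 1, fb=0
34: 000100111101101000101000 → 0, fb=1
35: 001001111011010001010001 → 0, fb=1
36: 010011110110100010100011 → 0, fb=1
37: 100111101101000101000111 → 1, fb=1
38: 001111011010001010001111 → 0, fb=1
39: 011110110100010100011111 → 0, fb=1
40: 111101101000101000111111 → 1, fb=0
41: 111011010001010001111110 → 1, fb=1
42: 110110100010100011111101 → 1, fb=0
43: 101101000101000111111010 → 1, fb=0
44: 011010001010001111110100 → 0, fb=1
45: 110100010100011111101001 → 1, fb=1
46: 101000101000111111010011 → 1, fb=0
47: 010001010001111110100110 → 0, fb=1
48: 100010100011111101001101 → 1, fb=0
49: 000101000111111010011010 → 0, fb=1
50: 001010001111110100110101 → 0, fb=0
51: 010100011111101001101010 → 0, fb=1
52: 101000111111010011010101 → 1, fb=1
53: 010001111110100110101011 → 0, fb=0
54: 100011111101001101010110 → 1, fb=0
55: 000111111010011010101100 → 0, fb=0
56: 001111110100110101011000 → 0, fb=1
57: 011111101001101010110001 → 0, fb=1
58: 111111010011010101100011 → 1, fb=0
59: 111110100110101011000110 → 1, fb=0
60: 111101001101010110001100 → 1, fb=1
61: 111010011010101100011001 → 1, fb=1
62: 110100110101011000110011 → 1, fb=0
63: 101001101010110001100110 → 1, fb=0

0000010000010010010111000111011011000100111101101000101000111111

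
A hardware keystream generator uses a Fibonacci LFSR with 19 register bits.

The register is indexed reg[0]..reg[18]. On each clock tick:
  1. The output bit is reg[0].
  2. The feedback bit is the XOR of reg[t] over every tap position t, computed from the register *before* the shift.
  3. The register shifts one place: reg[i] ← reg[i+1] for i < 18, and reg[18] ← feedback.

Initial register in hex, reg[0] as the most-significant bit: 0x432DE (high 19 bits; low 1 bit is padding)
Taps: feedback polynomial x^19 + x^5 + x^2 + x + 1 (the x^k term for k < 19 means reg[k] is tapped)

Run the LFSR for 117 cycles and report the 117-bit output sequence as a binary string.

k : reg_k → out_k, fb_k
0: 0100001100101101111 → 0, fb=1
1: 1000011001011011111 → 1, fb=0
2: 0000110010110111110 → 0, fb=1
3: 0001100101101111101 → 0, fb=0
4: 0011001011011111010 → 0, fb=1
5: 0110010110111110101 → 0, fb=1
6: 1100101101111101011 → 1, fb=0
7: 1001011011111010110 → 1, fb=0
8: 0010110111110101100 → 0, fb=0
9: 0101101111101011000 → 0, fb=1
10: 1011011111010110001 → 1, fb=1
11: 0110111110101100011 → 0, fb=1
12: 1101111101011000111 → 1, fb=1
13: 1011111010110001111 → 1, fb=1
14: 0111110101100011111 → 0, fb=1
15: 1111101011000111111 → 1, fb=1
16: 1111010110001111111 → 1, fb=0
17: 1110101100011111110 → 1, fb=1
18: 1101011000111111101 → 1, fb=1
19: 1010110001111111011 → 1, fb=1
20: 0101100011111110111 → 0, fb=1
21: 1011000111111101111 → 1, fb=0
22: 0110001111111011110 → 0, fb=0
23: 1100011111110111100 → 1, fb=1
24: 1000111111101111001 → 1, fb=0
25: 0001111111011110010 → 0, fb=1
26: 0011111110111100101 → 0, fb=0
27: 0111111101111001010 → 0, fb=1
28: 1111111011110010101 → 1, fb=0
29: 1111110111100101010 → 1, fb=0
30: 1111101111001010100 → 1, fb=1
31: 1111011110010101001 → 1, fb=0
32: 1110111100101010010 → 1, fb=0
33: 1101111001010100100 → 1, fb=1
34: 1011110010101001001 → 1, fb=1
35: 0111100101010010011 → 0, fb=0
36: 1111001010100100110 → 1, fb=1
37: 1110010101001001101 → 1, fb=0
38: 1100101010010011010 → 1, fb=0
39: 1001010100100110100 → 1, fb=0
40: 0010101001001101000 → 0, fb=1
41: 0101010010011010001 → 0, fb=0
42: 1010100100110100010 → 1, fb=0
43: 0101001001101000100 → 0, fb=1
44: 1010010011010001001 → 1, fb=1
45: 0100100110100010011 → 0, fb=1
46: 1001001101000100111 → 1, fb=1
47: 0010011010001001111 → 0, fb=0
48: 0100110100010011110 → 0, fb=0
49: 1001101000100111100 → 1, fb=1
50: 0011010001001111001 → 0, fb=0
51: 0110100010011110010 → 0, fb=0
52: 1101000100111100100 → 1, fb=0
53: 1010001001111001000 → 1, fb=0
54: 0100010011110010000 → 0, fb=0
55: 1000100111100100000 → 1, fb=1
56: 0001001111001000001 → 0, fb=0
57: 0010011110010000010 → 0, fb=0
58: 0100111100100000100 → 0, fb=0
59: 1001111001000001000 → 1, fb=0
60: 0011110010000010000 → 0, fb=0
61: 0111100100000100000 → 0, fb=0
62: 1111001000001000000 → 1, fb=1
63: 1110010000010000001 → 1, fb=0
64: 1100100000100000010 → 1, fb=0
65: 1001000001000000100 → 1, fb=1
66: 0010000010000001001 → 0, fb=1
67: 0100000100000010011 → 0, fb=1
68: 1000001000000100111 → 1, fb=1
69: 0000010000001001111 → 0, fb=1
70: 0000100000010011111 → 0, fb=0
71: 0001000000100111110 → 0, fb=0
72: 0010000001001111100 → 0, fb=1
73: 0100000010011111001 → 0, fb=1
74: 1000000100111110011 → 1, fb=1
75: 0000001001111100111 → 0, fb=0
76: 0000010011111001110 → 0, fb=1
77: 0000100111110011101 → 0, fb=0
78: 0001001111100111010 → 0, fb=0
79: 0010011111001110100 → 0, fb=0
80: 0100111110011101000 → 0, fb=0
81: 1001111100111010000 → 1, fb=0
82: 0011111001110100000 → 0, fb=0
83: 0111110011101000000 → 0, fb=1
84: 1111100111010000001 → 1, fb=1
85: 1111001110100000011 → 1, fb=1
86: 1110011101000000111 → 1, fb=0
87: 1100111010000001110 → 1, fb=1
88: 1001110100000011101 → 1, fb=0
89: 0011101000000111010 → 0, fb=1
90: 0111010000001110101 → 0, fb=1
91: 1110100000011101011 → 1, fb=1
92: 1101000000111010111 → 1, fb=0
93: 1010000001110101110 → 1, fb=0
94: 0100000011101011100 → 0, fb=1
95: 1000000111010111001 → 1, fb=1
96: 0000001110101110011 → 0, fb=0
97: 0000011101011100110 → 0, fb=1
98: 0000111010111001101 → 0, fb=1
99: 0001110101110011011 → 0, fb=1
100: 0011101011100110111 → 0, fb=1
101: 0111010111001101111 → 0, fb=1
102: 1110101110011011111 → 1, fb=1
103: 1101011100110111111 → 1, fb=1
104: 1010111001101111111 → 1, fb=1
105: 0101110011011111111 → 0, fb=0
106: 1011100110111111110 → 1, fb=0
107: 0111001101111111100 → 0, fb=0
108: 1110011011111111000 → 1, fb=0
109: 1100110111111110000 → 1, fb=1
110: 1001101111111100001 → 1, fb=1
111: 0011011111111000011 → 0, fb=0
112: 0110111111110000110 → 0, fb=1
113: 1101111111100001101 → 1, fb=1
114: 1011111111000011011 → 1, fb=1
115: 0111111110000110111 → 0, fb=1
116: 1111111100001101111 → 1, fb=0

010000110010110111110101100011111110111100101010010011010001001111001000001000000100111110011101000000111010111001101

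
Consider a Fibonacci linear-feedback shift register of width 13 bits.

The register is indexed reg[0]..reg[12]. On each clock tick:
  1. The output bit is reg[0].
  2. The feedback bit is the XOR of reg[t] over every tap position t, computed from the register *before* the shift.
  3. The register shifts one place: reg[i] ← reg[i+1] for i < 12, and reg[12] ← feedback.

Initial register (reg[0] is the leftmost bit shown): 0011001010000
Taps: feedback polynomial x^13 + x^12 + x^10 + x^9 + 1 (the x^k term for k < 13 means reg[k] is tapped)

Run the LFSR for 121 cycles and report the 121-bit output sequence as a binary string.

0011001010000001001111111111000010111101010100110010100111010100111010011111101011010000100010100100111001010110100011010

step | reg (before) | out | fb
   0 | 0011001010000 | 0 | 0
   1 | 0110010100000 | 0 | 0
   2 | 1100101000000 | 1 | 1
   3 | 1001010000001 | 1 | 0
   4 | 0010100000010 | 0 | 0
   5 | 0101000000100 | 0 | 1
   6 | 1010000001001 | 1 | 1
   7 | 0100000010011 | 0 | 1
   8 | 1000000100111 | 1 | 1
   9 | 0000001001111 | 0 | 1
  10 | 0000010011111 | 0 | 1
  11 | 0000100111111 | 0 | 1
  12 | 0001001111111 | 0 | 1
  13 | 0010011111111 | 0 | 1
  14 | 0100111111111 | 0 | 1
  15 | 1001111111111 | 1 | 0
  16 | 0011111111110 | 0 | 0
  17 | 0111111111100 | 0 | 0
  18 | 1111111111000 | 1 | 0
  19 | 1111111110000 | 1 | 1
  20 | 1111111100001 | 1 | 0
  21 | 1111111000010 | 1 | 1
  22 | 1111110000101 | 1 | 1
  23 | 1111100001011 | 1 | 1
  24 | 1111000010111 | 1 | 1
  25 | 1110000101111 | 1 | 0
  26 | 1100001011110 | 1 | 1
  27 | 1000010111101 | 1 | 0
  28 | 0000101111010 | 0 | 1
  29 | 0001011110101 | 0 | 0
  30 | 0010111101010 | 0 | 1
  31 | 0101111010101 | 0 | 0
  32 | 1011110101010 | 1 | 0
  33 | 0111101010100 | 0 | 1
  34 | 1111010101001 | 1 | 1
  35 | 1110101010011 | 1 | 0
  36 | 1101010100110 | 1 | 0
  37 | 1010101001100 | 1 | 1
  38 | 0101010011001 | 0 | 0
  39 | 1010100110010 | 1 | 1
  40 | 0101001100101 | 0 | 0
  41 | 1010011001010 | 1 | 0
  42 | 0100110010100 | 0 | 1
  43 | 1001100101001 | 1 | 1
  44 | 0011001010011 | 0 | 1
  45 | 0110010100111 | 0 | 0
  46 | 1100101001110 | 1 | 1
  47 | 1001010011101 | 1 | 0
  48 | 0010100111010 | 0 | 1
  49 | 0101001110101 | 0 | 0
  50 | 1010011101010 | 1 | 0
  51 | 0100111010100 | 0 | 1
  52 | 1001110101001 | 1 | 1
  53 | 0011101010011 | 0 | 1
  54 | 0111010100111 | 0 | 0
  55 | 1110101001110 | 1 | 1
  56 | 1101010011101 | 1 | 0
  57 | 1010100111010 | 1 | 0
  58 | 0101001110100 | 0 | 1
  59 | 1010011101001 | 1 | 1
  60 | 0100111010011 | 0 | 1
  61 | 1001110100111 | 1 | 1
  62 | 0011101001111 | 0 | 1
  63 | 0111010011111 | 0 | 1
  64 | 1110100111111 | 1 | 0
  65 | 1101001111110 | 1 | 1
  66 | 1010011111101 | 1 | 0
  67 | 0100111111010 | 0 | 1
  68 | 1001111110101 | 1 | 1
  69 | 0011111101011 | 0 | 0
  70 | 0111111010110 | 0 | 1
  71 | 1111110101101 | 1 | 0
  72 | 1111101011010 | 1 | 0
  73 | 1111010110100 | 1 | 0
  74 | 1110101101000 | 1 | 0
  75 | 1101011010000 | 1 | 1
  76 | 1010110100001 | 1 | 0
  77 | 0101101000010 | 0 | 0
  78 | 1011010000100 | 1 | 0
  79 | 0110100001000 | 0 | 1
  80 | 1101000010001 | 1 | 0
  81 | 1010000100010 | 1 | 1
  82 | 0100001000101 | 0 | 0
  83 | 1000010001010 | 1 | 0
  84 | 0000100010100 | 0 | 1
  85 | 0001000101001 | 0 | 0
  86 | 0010001010010 | 0 | 0
  87 | 0100010100100 | 0 | 1
  88 | 1000101001001 | 1 | 1
  89 | 0001010010011 | 0 | 1
  90 | 0010100100111 | 0 | 0
  91 | 0101001001110 | 0 | 0
  92 | 1010010011100 | 1 | 1
  93 | 0100100111001 | 0 | 0
  94 | 1001001110010 | 1 | 1
  95 | 0010011100101 | 0 | 0
  96 | 0100111001010 | 0 | 1
  97 | 1001110010101 | 1 | 1
  98 | 0011100101011 | 0 | 0
  99 | 0111001010110 | 0 | 1
 100 | 1110010101101 | 1 | 0
 101 | 1100101011010 | 1 | 0
 102 | 1001010110100 | 1 | 0
 103 | 0010101101000 | 0 | 1
 104 | 0101011010001 | 0 | 1
 105 | 1010110100011 | 1 | 0
 106 | 0101101000110 | 0 | 1
 107 | 1011010001101 | 1 | 0
 108 | 0110100011010 | 0 | 1
 109 | 1101000110101 | 1 | 1
 110 | 1010001101011 | 1 | 1
 111 | 0100011010111 | 0 | 0
 112 | 1000110101110 | 1 | 1
 113 | 0001101011101 | 0 | 1
 114 | 0011010111011 | 0 | 0
 115 | 0110101110110 | 0 | 1
 116 | 1101011101101 | 1 | 0
 117 | 1010111011010 | 1 | 0
 118 | 0101110110100 | 0 | 1
 119 | 1011101101001 | 1 | 1
 120 | 0111011010011 | 0 | 1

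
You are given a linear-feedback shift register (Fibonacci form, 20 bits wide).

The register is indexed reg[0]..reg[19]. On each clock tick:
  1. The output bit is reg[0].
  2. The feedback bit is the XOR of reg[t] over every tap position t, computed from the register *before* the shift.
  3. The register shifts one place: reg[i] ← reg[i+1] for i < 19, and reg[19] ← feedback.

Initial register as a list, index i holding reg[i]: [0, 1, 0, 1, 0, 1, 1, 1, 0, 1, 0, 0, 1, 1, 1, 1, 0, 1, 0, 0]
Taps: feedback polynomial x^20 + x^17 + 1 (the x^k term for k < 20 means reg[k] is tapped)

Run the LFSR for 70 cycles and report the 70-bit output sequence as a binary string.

0101011101001111010011001110100111001101011000101100010001011101100111

k : reg_k → out_k, fb_k
0: 01010111010011110100 → 0, fb=1
1: 10101110100111101001 → 1, fb=1
2: 01011101001111010011 → 0, fb=0
3: 10111010011110100110 → 1, fb=0
4: 01110100111101001100 → 0, fb=1
5: 11101001111010011001 → 1, fb=1
6: 11010011110100110011 → 1, fb=1
7: 10100111101001100111 → 1, fb=0
8: 01001111010011001110 → 0, fb=1
9: 10011110100110011101 → 1, fb=0
10: 00111101001100111010 → 0, fb=0
11: 01111010011001110100 → 0, fb=1
12: 11110100110011101001 → 1, fb=1
13: 11101001100111010011 → 1, fb=1
14: 11010011001110100111 → 1, fb=0
15: 10100110011101001110 → 1, fb=0
16: 01001100111010011100 → 0, fb=1
17: 10011001110100111001 → 1, fb=1
18: 00110011101001110011 → 0, fb=0
19: 01100111010011100110 → 0, fb=1
20: 11001110100111001101 → 1, fb=0
21: 10011101001110011010 → 1, fb=1
22: 00111010011100110101 → 0, fb=1
23: 01110100111001101011 → 0, fb=0
24: 11101001110011010110 → 1, fb=0
25: 11010011100110101100 → 1, fb=0
26: 10100111001101011000 → 1, fb=1
27: 01001110011010110001 → 0, fb=0
28: 10011100110101100010 → 1, fb=1
29: 00111001101011000101 → 0, fb=1
30: 01110011010110001011 → 0, fb=0
31: 11100110101100010110 → 1, fb=0
32: 11001101011000101100 → 1, fb=0
33: 10011010110001011000 → 1, fb=1
34: 00110101100010110001 → 0, fb=0
35: 01101011000101100010 → 0, fb=0
36: 11010110001011000100 → 1, fb=0
37: 10101100010110001000 → 1, fb=1
38: 01011000101100010001 → 0, fb=0
39: 10110001011000100010 → 1, fb=1
40: 01100010110001000101 → 0, fb=1
41: 11000101100010001011 → 1, fb=1
42: 10001011000100010111 → 1, fb=0
43: 00010110001000101110 → 0, fb=1
44: 00101100010001011101 → 0, fb=1
45: 01011000100010111011 → 0, fb=0
46: 10110001000101110110 → 1, fb=0
47: 01100010001011101100 → 0, fb=1
48: 11000100010111011001 → 1, fb=1
49: 10001000101110110011 → 1, fb=1
50: 00010001011101100111 → 0, fb=1
51: 00100010111011001111 → 0, fb=1
52: 01000101110110011111 → 0, fb=1
53: 10001011101100111111 → 1, fb=0
54: 00010111011001111110 → 0, fb=1
55: 00101110110011111101 → 0, fb=1
56: 01011101100111111011 → 0, fb=0
57: 10111011001111110110 → 1, fb=0
58: 01110110011111101100 → 0, fb=1
59: 11101100111111011001 → 1, fb=1
60: 11011001111110110011 → 1, fb=1
61: 10110011111101100111 → 1, fb=0
62: 01100111111011001110 → 0, fb=1
63: 11001111110110011101 → 1, fb=0
64: 10011111101100111010 → 1, fb=1
65: 00111111011001110101 → 0, fb=1
66: 01111110110011101011 → 0, fb=0
67: 11111101100111010110 → 1, fb=0
68: 11111011001110101100 → 1, fb=0
69: 11110110011101011000 → 1, fb=1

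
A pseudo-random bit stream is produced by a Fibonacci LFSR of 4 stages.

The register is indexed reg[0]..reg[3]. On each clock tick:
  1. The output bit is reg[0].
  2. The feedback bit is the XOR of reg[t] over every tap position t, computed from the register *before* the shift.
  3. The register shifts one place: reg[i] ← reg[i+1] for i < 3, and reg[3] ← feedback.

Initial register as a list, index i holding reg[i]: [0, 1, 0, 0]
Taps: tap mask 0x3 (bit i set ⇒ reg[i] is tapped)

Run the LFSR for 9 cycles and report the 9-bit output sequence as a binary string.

k : reg_k → out_k, fb_k
0: 0100 → 0, fb=1
1: 1001 → 1, fb=1
2: 0011 → 0, fb=0
3: 0110 → 0, fb=1
4: 1101 → 1, fb=0
5: 1010 → 1, fb=1
6: 0101 → 0, fb=1
7: 1011 → 1, fb=1
8: 0111 → 0, fb=1

010011010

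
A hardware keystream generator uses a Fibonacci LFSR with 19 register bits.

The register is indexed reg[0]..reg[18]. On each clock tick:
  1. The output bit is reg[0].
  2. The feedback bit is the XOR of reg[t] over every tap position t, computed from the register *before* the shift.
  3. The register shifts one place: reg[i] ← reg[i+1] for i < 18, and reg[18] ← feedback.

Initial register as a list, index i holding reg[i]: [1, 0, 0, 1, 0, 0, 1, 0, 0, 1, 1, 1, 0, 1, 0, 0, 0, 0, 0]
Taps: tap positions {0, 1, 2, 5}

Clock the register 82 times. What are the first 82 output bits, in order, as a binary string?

step | reg (before) | out | fb
   0 | 1001001001110100000 | 1 | 1
   1 | 0010010011101000001 | 0 | 0
   2 | 0100100111010000010 | 0 | 1
   3 | 1001001110100000101 | 1 | 1
   4 | 0010011101000001011 | 0 | 0
   5 | 0100111010000010110 | 0 | 0
   6 | 1001110100000101100 | 1 | 0
   7 | 0011101000001011000 | 0 | 1
   8 | 0111010000010110001 | 0 | 1
   9 | 1110100000101100011 | 1 | 1
  10 | 1101000001011000111 | 1 | 0
  11 | 1010000010110001110 | 1 | 0
  12 | 0100000101100011100 | 0 | 1
  13 | 1000001011000111001 | 1 | 1
  14 | 0000010110001110011 | 0 | 1
  15 | 0000101100011100111 | 0 | 0
  16 | 0001011000111001110 | 0 | 1
  17 | 0010110001110011101 | 0 | 0
  18 | 0101100011100111010 | 0 | 1
  19 | 1011000111001110101 | 1 | 0
  20 | 0110001110011101010 | 0 | 0
  21 | 1100011100111010100 | 1 | 1
  22 | 1000111001110101001 | 1 | 0
  23 | 0001110011101010010 | 0 | 1
  24 | 0011100111010100101 | 0 | 1
  25 | 0111001110101001011 | 0 | 0
  26 | 1110011101010010110 | 1 | 0
  27 | 1100111010100101100 | 1 | 1
  28 | 1001110101001011001 | 1 | 0
  29 | 0011101010010110010 | 0 | 1
  30 | 0111010100101100101 | 0 | 1
  31 | 1110101001011001011 | 1 | 1
  32 | 1101010010110010111 | 1 | 1
  33 | 1010100101100101111 | 1 | 0
  34 | 0101001011001011110 | 0 | 1
  35 | 1010010110010111101 | 1 | 1
  36 | 0100101100101111011 | 0 | 1
  37 | 1001011001011110111 | 1 | 0
  38 | 0010110010111101110 | 0 | 0
  39 | 0101100101111011100 | 0 | 1
  40 | 1011001011110111001 | 1 | 0
  41 | 0110010111101110010 | 0 | 1
  42 | 1100101111011100101 | 1 | 0
  43 | 1001011110111001010 | 1 | 0
  44 | 0010111101110010100 | 0 | 0
  45 | 0101111011100101000 | 0 | 0
  46 | 1011110111001010000 | 1 | 1
  47 | 0111101110010100001 | 0 | 0
  48 | 1111011100101000010 | 1 | 0
  49 | 1110111001010000100 | 1 | 0
  50 | 1101110010100001000 | 1 | 1
  51 | 1011100101000010001 | 1 | 0
  52 | 0111001010000100010 | 0 | 0
  53 | 1110010100001000100 | 1 | 0
  54 | 1100101000010001000 | 1 | 0
  55 | 1001010000100010000 | 1 | 0
  56 | 0010100001000100000 | 0 | 1
  57 | 0101000010001000001 | 0 | 1
  58 | 1010000100010000011 | 1 | 0
  59 | 0100001000100000110 | 0 | 1
  60 | 1000010001000001101 | 1 | 0
  61 | 0000100010000011010 | 0 | 0
  62 | 0001000100000110100 | 0 | 0
  63 | 0010001000001101000 | 0 | 1
  64 | 0100010000011010001 | 0 | 0
  65 | 1000100000110100010 | 1 | 1
  66 | 0001000001101000101 | 0 | 0
  67 | 0010000011010001010 | 0 | 1
  68 | 0100000110100010101 | 0 | 1
  69 | 1000001101000101011 | 1 | 1
  70 | 0000011010001010111 | 0 | 1
  71 | 0000110100010101111 | 0 | 1
  72 | 0001101000101011111 | 0 | 0
  73 | 0011010001010111110 | 0 | 0
  74 | 0110100010101111100 | 0 | 0
  75 | 1101000101011111000 | 1 | 0
  76 | 1010001010111110000 | 1 | 0
  77 | 0100010101111100000 | 0 | 0
  78 | 1000101011111000000 | 1 | 1
  79 | 0001010111110000001 | 0 | 1
  80 | 0010101111100000011 | 0 | 1
  81 | 0101011111000000111 | 0 | 0

1001001001110100000101100011100111010100101100101111011100101000010001000001101000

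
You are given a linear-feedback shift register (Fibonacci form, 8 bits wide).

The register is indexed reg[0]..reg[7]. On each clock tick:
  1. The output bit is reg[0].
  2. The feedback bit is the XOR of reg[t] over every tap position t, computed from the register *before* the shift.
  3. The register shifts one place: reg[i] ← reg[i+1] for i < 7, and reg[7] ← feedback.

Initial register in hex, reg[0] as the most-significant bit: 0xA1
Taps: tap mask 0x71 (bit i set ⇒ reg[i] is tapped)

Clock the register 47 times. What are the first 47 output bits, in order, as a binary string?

step | reg (before) | out | fb
   0 | 10100001 | 1 | 1
   1 | 01000011 | 0 | 1
   2 | 10000111 | 1 | 1
   3 | 00001111 | 0 | 1
   4 | 00011111 | 0 | 1
   5 | 00111111 | 0 | 1
   6 | 01111111 | 0 | 1
   7 | 11111111 | 1 | 0
   8 | 11111110 | 1 | 0
   9 | 11111100 | 1 | 1
  10 | 11111001 | 1 | 0
  11 | 11110010 | 1 | 0
  12 | 11100100 | 1 | 0
  13 | 11001000 | 1 | 0
  14 | 10010000 | 1 | 1
  15 | 00100001 | 0 | 0
  16 | 01000010 | 0 | 1
  17 | 10000101 | 1 | 0
  18 | 00001010 | 0 | 0
  19 | 00010100 | 0 | 1
  20 | 00101001 | 0 | 1
  21 | 01010011 | 0 | 1
  22 | 10100111 | 1 | 1
  23 | 01001111 | 0 | 1
  24 | 10011111 | 1 | 0
  25 | 00111110 | 0 | 1
  26 | 01111101 | 0 | 0
  27 | 11111010 | 1 | 1
  28 | 11110101 | 1 | 0
  29 | 11101010 | 1 | 1
  30 | 11010101 | 1 | 0
  31 | 10101010 | 1 | 1
  32 | 01010101 | 0 | 1
  33 | 10101011 | 1 | 1
  34 | 01010111 | 0 | 0
  35 | 10101110 | 1 | 0
  36 | 01011100 | 0 | 0
  37 | 10111000 | 1 | 0
  38 | 01110000 | 0 | 0
  39 | 11100000 | 1 | 1
  40 | 11000001 | 1 | 1
  41 | 10000011 | 1 | 0
  42 | 00000110 | 0 | 0
  43 | 00001100 | 0 | 0
  44 | 00011000 | 0 | 1
  45 | 00110001 | 0 | 0
  46 | 01100010 | 0 | 1

10100001111111100100001010011111010101011100000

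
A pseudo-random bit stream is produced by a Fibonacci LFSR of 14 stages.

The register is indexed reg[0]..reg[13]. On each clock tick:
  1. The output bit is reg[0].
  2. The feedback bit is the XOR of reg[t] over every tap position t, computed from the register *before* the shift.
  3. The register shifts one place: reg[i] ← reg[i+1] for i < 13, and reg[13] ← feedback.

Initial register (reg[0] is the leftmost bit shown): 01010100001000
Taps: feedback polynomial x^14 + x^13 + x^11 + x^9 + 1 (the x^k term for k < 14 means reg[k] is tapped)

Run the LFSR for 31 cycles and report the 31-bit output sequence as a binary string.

0101010000100000011010110010100

tick  register→output (feedback)
  0  01010100001000→0 (0)
  1  10101000010000→1 (0)
  2  01010000100000→0 (0)
  3  10100001000000→1 (1)
  4  01000010000001→0 (1)
  5  10000100000011→1 (0)
  6  00001000000110→0 (1)
  7  00010000001101→0 (0)
  8  00100000011010→0 (1)
  9  01000000110101→0 (1)
 10  10000001101011→1 (0)
 11  00000011010110→0 (0)
 12  00000110101100→0 (1)
 13  00001101011001→0 (0)
 14  00011010110010→0 (1)
 15  00110101100101→0 (0)
 16  01101011001010→0 (0)
 17  11010110010100→1 (1)
 18  10101100101001→1 (0)
 19  01011001010010→0 (1)
 20  10110010100101→1 (1)
 21  01100101001011→0 (1)
 22  11001010010111→1 (0)
 23  10010100101110→1 (0)
 24  00101001011100→0 (0)
 25  01010010111000→0 (1)
 26  10100101110001→1 (1)
 27  01001011100011→0 (1)
 28  10010111000111→1 (1)
 29  00101110001111→0 (0)
 30  01011100011110→0 (0)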